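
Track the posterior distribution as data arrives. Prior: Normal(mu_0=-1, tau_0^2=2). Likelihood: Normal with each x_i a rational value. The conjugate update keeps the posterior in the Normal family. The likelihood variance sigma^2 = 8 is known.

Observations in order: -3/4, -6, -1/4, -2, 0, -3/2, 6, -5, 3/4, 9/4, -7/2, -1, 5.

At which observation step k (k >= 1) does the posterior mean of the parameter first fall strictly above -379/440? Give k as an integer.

k = 7

obs 1: x=-3/4 → posterior Normal(-19/20, 8/5)
obs 2: x=-6 → posterior Normal(-43/24, 4/3)
obs 3: x=-1/4 → posterior Normal(-11/7, 8/7)
obs 4: x=-2 → posterior Normal(-13/8, 1)
obs 5: x=0 → posterior Normal(-13/9, 8/9)
obs 6: x=-3/2 → posterior Normal(-29/20, 4/5)
obs 7: x=6 → posterior Normal(-17/22, 8/11)
obs 8: x=-5 → posterior Normal(-9/8, 2/3)
obs 9: x=3/4 → posterior Normal(-51/52, 8/13)
obs 10: x=9/4 → posterior Normal(-3/4, 4/7)
obs 11: x=-7/2 → posterior Normal(-14/15, 8/15)
obs 12: x=-1 → posterior Normal(-15/16, 1/2)
obs 13: x=5 → posterior Normal(-10/17, 8/17)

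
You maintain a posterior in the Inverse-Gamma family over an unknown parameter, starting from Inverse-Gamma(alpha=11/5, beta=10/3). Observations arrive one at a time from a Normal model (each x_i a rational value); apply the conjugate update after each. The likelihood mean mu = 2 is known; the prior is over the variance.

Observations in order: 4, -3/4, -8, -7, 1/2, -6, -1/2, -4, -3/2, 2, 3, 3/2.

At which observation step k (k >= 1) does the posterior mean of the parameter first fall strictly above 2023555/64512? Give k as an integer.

obs 1: x=4 → posterior Inverse-Gamma(27/10, 16/3)
obs 2: x=-3/4 → posterior Inverse-Gamma(16/5, 875/96)
obs 3: x=-8 → posterior Inverse-Gamma(37/10, 5675/96)
obs 4: x=-7 → posterior Inverse-Gamma(21/5, 9563/96)
obs 5: x=1/2 → posterior Inverse-Gamma(47/10, 9671/96)
obs 6: x=-6 → posterior Inverse-Gamma(26/5, 12743/96)
obs 7: x=-1/2 → posterior Inverse-Gamma(57/10, 13043/96)
obs 8: x=-4 → posterior Inverse-Gamma(31/5, 14771/96)
obs 9: x=-3/2 → posterior Inverse-Gamma(67/10, 15359/96)
obs 10: x=2 → posterior Inverse-Gamma(36/5, 15359/96)
obs 11: x=3 → posterior Inverse-Gamma(77/10, 15407/96)
obs 12: x=3/2 → posterior Inverse-Gamma(41/5, 15419/96)

k = 6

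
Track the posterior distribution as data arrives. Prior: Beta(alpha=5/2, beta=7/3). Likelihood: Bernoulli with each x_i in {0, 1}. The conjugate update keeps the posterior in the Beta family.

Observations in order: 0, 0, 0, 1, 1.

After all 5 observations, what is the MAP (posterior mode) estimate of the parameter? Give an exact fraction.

obs 1: x=0 → posterior Beta(5/2, 10/3)
obs 2: x=0 → posterior Beta(5/2, 13/3)
obs 3: x=0 → posterior Beta(5/2, 16/3)
obs 4: x=1 → posterior Beta(7/2, 16/3)
obs 5: x=1 → posterior Beta(9/2, 16/3)

21/47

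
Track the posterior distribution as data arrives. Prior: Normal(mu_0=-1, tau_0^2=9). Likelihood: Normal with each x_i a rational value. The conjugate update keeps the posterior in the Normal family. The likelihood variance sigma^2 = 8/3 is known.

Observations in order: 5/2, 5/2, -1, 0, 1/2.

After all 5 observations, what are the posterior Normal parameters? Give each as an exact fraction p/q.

mu_0=227/286, tau_0^2=72/143

obs 1: x=5/2 → posterior Normal(17/10, 72/35)
obs 2: x=5/2 → posterior Normal(127/62, 36/31)
obs 3: x=-1 → posterior Normal(100/89, 72/89)
obs 4: x=0 → posterior Normal(25/29, 18/29)
obs 5: x=1/2 → posterior Normal(227/286, 72/143)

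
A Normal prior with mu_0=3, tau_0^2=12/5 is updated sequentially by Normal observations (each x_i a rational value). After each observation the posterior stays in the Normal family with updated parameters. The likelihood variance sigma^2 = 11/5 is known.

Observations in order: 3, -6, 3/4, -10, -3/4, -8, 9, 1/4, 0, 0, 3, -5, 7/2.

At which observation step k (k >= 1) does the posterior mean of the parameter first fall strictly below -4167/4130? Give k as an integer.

k = 4

obs 1: x=3 → posterior Normal(3, 132/115)
obs 2: x=-6 → posterior Normal(-3/35, 132/175)
obs 3: x=3/4 → posterior Normal(6/47, 132/235)
obs 4: x=-10 → posterior Normal(-114/59, 132/295)
obs 5: x=-3/4 → posterior Normal(-123/71, 132/355)
obs 6: x=-8 → posterior Normal(-219/83, 132/415)
obs 7: x=9 → posterior Normal(-111/95, 132/475)
obs 8: x=1/4 → posterior Normal(-108/107, 132/535)
obs 9: x=0 → posterior Normal(-108/119, 132/595)
obs 10: x=0 → posterior Normal(-108/131, 132/655)
obs 11: x=3 → posterior Normal(-72/143, 12/65)
obs 12: x=-5 → posterior Normal(-132/155, 132/775)
obs 13: x=7/2 → posterior Normal(-90/167, 132/835)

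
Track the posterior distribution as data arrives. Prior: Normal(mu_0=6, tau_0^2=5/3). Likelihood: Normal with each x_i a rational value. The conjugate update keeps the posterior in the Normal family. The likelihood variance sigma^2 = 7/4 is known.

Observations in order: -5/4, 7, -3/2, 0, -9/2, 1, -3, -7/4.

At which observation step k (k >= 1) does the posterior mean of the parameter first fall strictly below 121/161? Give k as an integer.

k = 7

obs 1: x=-5/4 → posterior Normal(101/41, 35/41)
obs 2: x=7 → posterior Normal(241/61, 35/61)
obs 3: x=-3/2 → posterior Normal(211/81, 35/81)
obs 4: x=0 → posterior Normal(211/101, 35/101)
obs 5: x=-9/2 → posterior Normal(1, 35/121)
obs 6: x=1 → posterior Normal(1, 35/141)
obs 7: x=-3 → posterior Normal(81/161, 5/23)
obs 8: x=-7/4 → posterior Normal(46/181, 35/181)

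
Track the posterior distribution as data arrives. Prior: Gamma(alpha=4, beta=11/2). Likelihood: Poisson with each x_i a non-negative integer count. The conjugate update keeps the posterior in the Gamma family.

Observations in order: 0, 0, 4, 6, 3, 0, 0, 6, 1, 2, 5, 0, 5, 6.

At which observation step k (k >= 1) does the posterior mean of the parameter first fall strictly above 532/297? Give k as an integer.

obs 1: x=0 → posterior Gamma(4, 13/2)
obs 2: x=0 → posterior Gamma(4, 15/2)
obs 3: x=4 → posterior Gamma(8, 17/2)
obs 4: x=6 → posterior Gamma(14, 19/2)
obs 5: x=3 → posterior Gamma(17, 21/2)
obs 6: x=0 → posterior Gamma(17, 23/2)
obs 7: x=0 → posterior Gamma(17, 25/2)
obs 8: x=6 → posterior Gamma(23, 27/2)
obs 9: x=1 → posterior Gamma(24, 29/2)
obs 10: x=2 → posterior Gamma(26, 31/2)
obs 11: x=5 → posterior Gamma(31, 33/2)
obs 12: x=0 → posterior Gamma(31, 35/2)
obs 13: x=5 → posterior Gamma(36, 37/2)
obs 14: x=6 → posterior Gamma(42, 39/2)

k = 11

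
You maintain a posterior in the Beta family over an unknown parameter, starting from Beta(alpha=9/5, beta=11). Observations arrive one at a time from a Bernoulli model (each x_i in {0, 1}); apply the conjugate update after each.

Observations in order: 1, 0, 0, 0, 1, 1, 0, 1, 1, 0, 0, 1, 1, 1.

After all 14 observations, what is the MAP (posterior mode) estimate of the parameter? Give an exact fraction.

obs 1: x=1 → posterior Beta(14/5, 11)
obs 2: x=0 → posterior Beta(14/5, 12)
obs 3: x=0 → posterior Beta(14/5, 13)
obs 4: x=0 → posterior Beta(14/5, 14)
obs 5: x=1 → posterior Beta(19/5, 14)
obs 6: x=1 → posterior Beta(24/5, 14)
obs 7: x=0 → posterior Beta(24/5, 15)
obs 8: x=1 → posterior Beta(29/5, 15)
obs 9: x=1 → posterior Beta(34/5, 15)
obs 10: x=0 → posterior Beta(34/5, 16)
obs 11: x=0 → posterior Beta(34/5, 17)
obs 12: x=1 → posterior Beta(39/5, 17)
obs 13: x=1 → posterior Beta(44/5, 17)
obs 14: x=1 → posterior Beta(49/5, 17)

11/31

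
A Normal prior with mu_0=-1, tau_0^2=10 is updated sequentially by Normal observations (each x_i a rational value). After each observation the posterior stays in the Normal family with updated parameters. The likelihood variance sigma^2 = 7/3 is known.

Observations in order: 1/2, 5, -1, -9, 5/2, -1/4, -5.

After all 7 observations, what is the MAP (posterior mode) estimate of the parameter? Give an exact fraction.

-449/434

obs 1: x=1/2 → posterior Normal(8/37, 70/37)
obs 2: x=5 → posterior Normal(158/67, 70/67)
obs 3: x=-1 → posterior Normal(128/97, 70/97)
obs 4: x=-9 → posterior Normal(-142/127, 70/127)
obs 5: x=5/2 → posterior Normal(-67/157, 70/157)
obs 6: x=-1/4 → posterior Normal(-149/374, 70/187)
obs 7: x=-5 → posterior Normal(-449/434, 10/31)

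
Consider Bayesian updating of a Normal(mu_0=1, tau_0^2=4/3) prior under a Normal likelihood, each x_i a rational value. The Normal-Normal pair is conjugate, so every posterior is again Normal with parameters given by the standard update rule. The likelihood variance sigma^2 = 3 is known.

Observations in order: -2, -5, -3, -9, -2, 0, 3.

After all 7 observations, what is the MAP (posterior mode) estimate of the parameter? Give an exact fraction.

-63/37

obs 1: x=-2 → posterior Normal(1/13, 12/13)
obs 2: x=-5 → posterior Normal(-19/17, 12/17)
obs 3: x=-3 → posterior Normal(-31/21, 4/7)
obs 4: x=-9 → posterior Normal(-67/25, 12/25)
obs 5: x=-2 → posterior Normal(-75/29, 12/29)
obs 6: x=0 → posterior Normal(-25/11, 4/11)
obs 7: x=3 → posterior Normal(-63/37, 12/37)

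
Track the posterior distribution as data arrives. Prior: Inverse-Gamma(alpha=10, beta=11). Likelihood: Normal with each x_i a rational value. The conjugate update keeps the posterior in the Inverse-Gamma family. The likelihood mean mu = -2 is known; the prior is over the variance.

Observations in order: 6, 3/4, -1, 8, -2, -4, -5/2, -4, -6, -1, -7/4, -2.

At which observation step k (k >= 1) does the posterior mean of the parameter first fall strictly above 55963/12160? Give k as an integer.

k = 2

obs 1: x=6 → posterior Inverse-Gamma(21/2, 43)
obs 2: x=3/4 → posterior Inverse-Gamma(11, 1497/32)
obs 3: x=-1 → posterior Inverse-Gamma(23/2, 1513/32)
obs 4: x=8 → posterior Inverse-Gamma(12, 3113/32)
obs 5: x=-2 → posterior Inverse-Gamma(25/2, 3113/32)
obs 6: x=-4 → posterior Inverse-Gamma(13, 3177/32)
obs 7: x=-5/2 → posterior Inverse-Gamma(27/2, 3181/32)
obs 8: x=-4 → posterior Inverse-Gamma(14, 3245/32)
obs 9: x=-6 → posterior Inverse-Gamma(29/2, 3501/32)
obs 10: x=-1 → posterior Inverse-Gamma(15, 3517/32)
obs 11: x=-7/4 → posterior Inverse-Gamma(31/2, 1759/16)
obs 12: x=-2 → posterior Inverse-Gamma(16, 1759/16)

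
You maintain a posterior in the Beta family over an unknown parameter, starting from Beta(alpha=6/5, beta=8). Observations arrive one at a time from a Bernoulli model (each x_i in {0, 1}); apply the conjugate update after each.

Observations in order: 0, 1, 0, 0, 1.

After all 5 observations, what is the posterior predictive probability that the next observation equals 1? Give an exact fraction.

16/71

obs 1: x=0 → posterior Beta(6/5, 9)
obs 2: x=1 → posterior Beta(11/5, 9)
obs 3: x=0 → posterior Beta(11/5, 10)
obs 4: x=0 → posterior Beta(11/5, 11)
obs 5: x=1 → posterior Beta(16/5, 11)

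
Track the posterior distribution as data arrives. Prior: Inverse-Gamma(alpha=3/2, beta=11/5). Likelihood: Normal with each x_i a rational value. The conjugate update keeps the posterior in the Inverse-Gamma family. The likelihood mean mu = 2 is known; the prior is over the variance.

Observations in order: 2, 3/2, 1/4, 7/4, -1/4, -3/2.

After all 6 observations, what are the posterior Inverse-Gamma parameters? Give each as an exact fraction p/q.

obs 1: x=2 → posterior Inverse-Gamma(2, 11/5)
obs 2: x=3/2 → posterior Inverse-Gamma(5/2, 93/40)
obs 3: x=1/4 → posterior Inverse-Gamma(3, 617/160)
obs 4: x=7/4 → posterior Inverse-Gamma(7/2, 311/80)
obs 5: x=-1/4 → posterior Inverse-Gamma(4, 1027/160)
obs 6: x=-3/2 → posterior Inverse-Gamma(9/2, 2007/160)

alpha=9/2, beta=2007/160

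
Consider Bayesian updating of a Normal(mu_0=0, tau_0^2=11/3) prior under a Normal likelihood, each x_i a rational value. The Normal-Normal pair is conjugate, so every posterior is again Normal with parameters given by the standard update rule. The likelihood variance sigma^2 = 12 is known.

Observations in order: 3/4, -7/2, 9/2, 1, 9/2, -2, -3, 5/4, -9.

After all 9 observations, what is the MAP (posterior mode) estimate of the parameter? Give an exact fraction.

-121/270

obs 1: x=3/4 → posterior Normal(33/188, 132/47)
obs 2: x=-7/2 → posterior Normal(-121/232, 66/29)
obs 3: x=9/2 → posterior Normal(77/276, 44/23)
obs 4: x=1 → posterior Normal(121/320, 33/20)
obs 5: x=9/2 → posterior Normal(319/364, 132/91)
obs 6: x=-2 → posterior Normal(77/136, 22/17)
obs 7: x=-3 → posterior Normal(99/452, 132/113)
obs 8: x=5/4 → posterior Normal(77/248, 33/31)
obs 9: x=-9 → posterior Normal(-121/270, 44/45)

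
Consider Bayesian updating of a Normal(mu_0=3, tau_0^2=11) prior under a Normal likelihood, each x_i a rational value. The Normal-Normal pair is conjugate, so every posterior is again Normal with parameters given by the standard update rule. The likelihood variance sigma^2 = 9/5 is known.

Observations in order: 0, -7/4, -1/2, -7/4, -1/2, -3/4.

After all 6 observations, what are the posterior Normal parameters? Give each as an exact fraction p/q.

mu_0=-349/452, tau_0^2=33/113

obs 1: x=0 → posterior Normal(27/64, 99/64)
obs 2: x=-7/4 → posterior Normal(-277/476, 99/119)
obs 3: x=-1/2 → posterior Normal(-129/232, 33/58)
obs 4: x=-7/4 → posterior Normal(-193/229, 99/229)
obs 5: x=-1/2 → posterior Normal(-441/568, 99/284)
obs 6: x=-3/4 → posterior Normal(-349/452, 33/113)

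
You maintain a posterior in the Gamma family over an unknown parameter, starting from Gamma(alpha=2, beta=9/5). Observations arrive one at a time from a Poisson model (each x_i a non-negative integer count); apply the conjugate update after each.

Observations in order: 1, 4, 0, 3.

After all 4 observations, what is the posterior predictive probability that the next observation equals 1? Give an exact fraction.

10517680832505025/35094421819016192

obs 1: x=1 → posterior Gamma(3, 14/5)
obs 2: x=4 → posterior Gamma(7, 19/5)
obs 3: x=0 → posterior Gamma(7, 24/5)
obs 4: x=3 → posterior Gamma(10, 29/5)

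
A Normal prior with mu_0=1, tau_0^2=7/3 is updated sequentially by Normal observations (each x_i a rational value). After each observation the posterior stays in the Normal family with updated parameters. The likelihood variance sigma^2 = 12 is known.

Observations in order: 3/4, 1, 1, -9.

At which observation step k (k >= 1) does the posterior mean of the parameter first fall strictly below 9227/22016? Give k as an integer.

k = 4

obs 1: x=3/4 → posterior Normal(165/172, 84/43)
obs 2: x=1 → posterior Normal(193/200, 42/25)
obs 3: x=1 → posterior Normal(221/228, 28/19)
obs 4: x=-9 → posterior Normal(-31/256, 21/16)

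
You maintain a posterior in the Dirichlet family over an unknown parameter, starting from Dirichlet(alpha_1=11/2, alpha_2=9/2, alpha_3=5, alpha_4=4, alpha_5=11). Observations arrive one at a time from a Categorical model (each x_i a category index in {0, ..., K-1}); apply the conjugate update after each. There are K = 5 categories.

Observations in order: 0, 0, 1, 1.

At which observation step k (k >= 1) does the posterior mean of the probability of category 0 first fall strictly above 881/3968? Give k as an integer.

obs 1: x=0 → posterior Dirichlet(13/2, 9/2, 5, 4, 11)
obs 2: x=0 → posterior Dirichlet(15/2, 9/2, 5, 4, 11)
obs 3: x=1 → posterior Dirichlet(15/2, 11/2, 5, 4, 11)
obs 4: x=1 → posterior Dirichlet(15/2, 13/2, 5, 4, 11)

k = 2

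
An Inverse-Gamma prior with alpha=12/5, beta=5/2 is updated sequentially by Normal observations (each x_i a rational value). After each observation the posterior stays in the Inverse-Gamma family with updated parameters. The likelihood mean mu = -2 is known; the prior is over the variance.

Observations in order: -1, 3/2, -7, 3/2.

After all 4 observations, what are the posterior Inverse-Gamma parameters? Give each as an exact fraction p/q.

alpha=22/5, beta=111/4

obs 1: x=-1 → posterior Inverse-Gamma(29/10, 3)
obs 2: x=3/2 → posterior Inverse-Gamma(17/5, 73/8)
obs 3: x=-7 → posterior Inverse-Gamma(39/10, 173/8)
obs 4: x=3/2 → posterior Inverse-Gamma(22/5, 111/4)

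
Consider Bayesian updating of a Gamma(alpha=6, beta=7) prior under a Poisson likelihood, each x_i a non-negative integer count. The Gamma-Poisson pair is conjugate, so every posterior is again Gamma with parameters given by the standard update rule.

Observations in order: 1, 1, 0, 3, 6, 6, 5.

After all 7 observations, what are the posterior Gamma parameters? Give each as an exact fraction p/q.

alpha=28, beta=14

obs 1: x=1 → posterior Gamma(7, 8)
obs 2: x=1 → posterior Gamma(8, 9)
obs 3: x=0 → posterior Gamma(8, 10)
obs 4: x=3 → posterior Gamma(11, 11)
obs 5: x=6 → posterior Gamma(17, 12)
obs 6: x=6 → posterior Gamma(23, 13)
obs 7: x=5 → posterior Gamma(28, 14)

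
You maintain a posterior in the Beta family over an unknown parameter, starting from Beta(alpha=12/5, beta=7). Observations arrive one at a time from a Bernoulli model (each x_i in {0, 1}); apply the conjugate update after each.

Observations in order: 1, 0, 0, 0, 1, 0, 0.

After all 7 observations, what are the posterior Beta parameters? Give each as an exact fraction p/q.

obs 1: x=1 → posterior Beta(17/5, 7)
obs 2: x=0 → posterior Beta(17/5, 8)
obs 3: x=0 → posterior Beta(17/5, 9)
obs 4: x=0 → posterior Beta(17/5, 10)
obs 5: x=1 → posterior Beta(22/5, 10)
obs 6: x=0 → posterior Beta(22/5, 11)
obs 7: x=0 → posterior Beta(22/5, 12)

alpha=22/5, beta=12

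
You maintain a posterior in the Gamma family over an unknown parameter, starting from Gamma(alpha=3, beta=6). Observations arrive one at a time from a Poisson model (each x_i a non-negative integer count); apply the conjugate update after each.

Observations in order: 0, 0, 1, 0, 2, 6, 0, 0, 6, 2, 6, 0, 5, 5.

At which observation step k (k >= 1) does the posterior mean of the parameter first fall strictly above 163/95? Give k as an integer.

obs 1: x=0 → posterior Gamma(3, 7)
obs 2: x=0 → posterior Gamma(3, 8)
obs 3: x=1 → posterior Gamma(4, 9)
obs 4: x=0 → posterior Gamma(4, 10)
obs 5: x=2 → posterior Gamma(6, 11)
obs 6: x=6 → posterior Gamma(12, 12)
obs 7: x=0 → posterior Gamma(12, 13)
obs 8: x=0 → posterior Gamma(12, 14)
obs 9: x=6 → posterior Gamma(18, 15)
obs 10: x=2 → posterior Gamma(20, 16)
obs 11: x=6 → posterior Gamma(26, 17)
obs 12: x=0 → posterior Gamma(26, 18)
obs 13: x=5 → posterior Gamma(31, 19)
obs 14: x=5 → posterior Gamma(36, 20)

k = 14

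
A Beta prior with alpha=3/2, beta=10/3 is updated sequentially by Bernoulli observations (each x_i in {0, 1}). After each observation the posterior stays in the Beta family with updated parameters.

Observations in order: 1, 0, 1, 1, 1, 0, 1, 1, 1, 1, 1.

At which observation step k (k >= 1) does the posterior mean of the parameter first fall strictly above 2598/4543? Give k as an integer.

obs 1: x=1 → posterior Beta(5/2, 10/3)
obs 2: x=0 → posterior Beta(5/2, 13/3)
obs 3: x=1 → posterior Beta(7/2, 13/3)
obs 4: x=1 → posterior Beta(9/2, 13/3)
obs 5: x=1 → posterior Beta(11/2, 13/3)
obs 6: x=0 → posterior Beta(11/2, 16/3)
obs 7: x=1 → posterior Beta(13/2, 16/3)
obs 8: x=1 → posterior Beta(15/2, 16/3)
obs 9: x=1 → posterior Beta(17/2, 16/3)
obs 10: x=1 → posterior Beta(19/2, 16/3)
obs 11: x=1 → posterior Beta(21/2, 16/3)

k = 8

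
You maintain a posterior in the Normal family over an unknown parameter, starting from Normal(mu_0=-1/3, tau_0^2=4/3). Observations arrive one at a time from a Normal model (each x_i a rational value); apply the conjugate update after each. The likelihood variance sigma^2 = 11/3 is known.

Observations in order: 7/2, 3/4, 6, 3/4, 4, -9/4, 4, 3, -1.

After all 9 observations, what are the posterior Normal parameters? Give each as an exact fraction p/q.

obs 1: x=7/2 → posterior Normal(31/45, 44/45)
obs 2: x=3/4 → posterior Normal(40/57, 44/57)
obs 3: x=6 → posterior Normal(112/69, 44/69)
obs 4: x=3/4 → posterior Normal(121/81, 44/81)
obs 5: x=4 → posterior Normal(169/93, 44/93)
obs 6: x=-9/4 → posterior Normal(142/105, 44/105)
obs 7: x=4 → posterior Normal(190/117, 44/117)
obs 8: x=3 → posterior Normal(226/129, 44/129)
obs 9: x=-1 → posterior Normal(214/141, 44/141)

mu_0=214/141, tau_0^2=44/141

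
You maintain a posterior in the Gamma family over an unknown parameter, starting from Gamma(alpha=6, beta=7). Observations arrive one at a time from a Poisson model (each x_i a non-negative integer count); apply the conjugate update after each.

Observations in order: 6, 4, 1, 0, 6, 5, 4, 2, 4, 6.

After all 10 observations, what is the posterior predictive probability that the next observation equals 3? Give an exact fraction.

1745191407890567821956292577040383898550469036318917062065/8291373779448932282152731829833016346229567962850929934336

obs 1: x=6 → posterior Gamma(12, 8)
obs 2: x=4 → posterior Gamma(16, 9)
obs 3: x=1 → posterior Gamma(17, 10)
obs 4: x=0 → posterior Gamma(17, 11)
obs 5: x=6 → posterior Gamma(23, 12)
obs 6: x=5 → posterior Gamma(28, 13)
obs 7: x=4 → posterior Gamma(32, 14)
obs 8: x=2 → posterior Gamma(34, 15)
obs 9: x=4 → posterior Gamma(38, 16)
obs 10: x=6 → posterior Gamma(44, 17)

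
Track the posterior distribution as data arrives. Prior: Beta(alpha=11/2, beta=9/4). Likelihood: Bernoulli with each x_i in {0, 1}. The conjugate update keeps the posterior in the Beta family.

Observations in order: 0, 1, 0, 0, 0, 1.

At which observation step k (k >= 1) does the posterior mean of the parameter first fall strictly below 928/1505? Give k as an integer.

obs 1: x=0 → posterior Beta(11/2, 13/4)
obs 2: x=1 → posterior Beta(13/2, 13/4)
obs 3: x=0 → posterior Beta(13/2, 17/4)
obs 4: x=0 → posterior Beta(13/2, 21/4)
obs 5: x=0 → posterior Beta(13/2, 25/4)
obs 6: x=1 → posterior Beta(15/2, 25/4)

k = 3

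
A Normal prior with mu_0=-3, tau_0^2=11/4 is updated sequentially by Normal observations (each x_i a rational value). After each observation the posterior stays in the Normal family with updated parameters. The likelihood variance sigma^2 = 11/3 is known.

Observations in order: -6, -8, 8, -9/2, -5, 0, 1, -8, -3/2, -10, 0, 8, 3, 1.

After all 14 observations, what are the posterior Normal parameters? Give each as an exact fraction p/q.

obs 1: x=-6 → posterior Normal(-30/7, 11/7)
obs 2: x=-8 → posterior Normal(-27/5, 11/10)
obs 3: x=8 → posterior Normal(-30/13, 11/13)
obs 4: x=-9/2 → posterior Normal(-87/32, 11/16)
obs 5: x=-5 → posterior Normal(-117/38, 11/19)
obs 6: x=0 → posterior Normal(-117/44, 1/2)
obs 7: x=1 → posterior Normal(-111/50, 11/25)
obs 8: x=-8 → posterior Normal(-159/56, 11/28)
obs 9: x=-3/2 → posterior Normal(-84/31, 11/31)
obs 10: x=-10 → posterior Normal(-57/17, 11/34)
obs 11: x=0 → posterior Normal(-114/37, 11/37)
obs 12: x=8 → posterior Normal(-9/4, 11/40)
obs 13: x=3 → posterior Normal(-81/43, 11/43)
obs 14: x=1 → posterior Normal(-39/23, 11/46)

mu_0=-39/23, tau_0^2=11/46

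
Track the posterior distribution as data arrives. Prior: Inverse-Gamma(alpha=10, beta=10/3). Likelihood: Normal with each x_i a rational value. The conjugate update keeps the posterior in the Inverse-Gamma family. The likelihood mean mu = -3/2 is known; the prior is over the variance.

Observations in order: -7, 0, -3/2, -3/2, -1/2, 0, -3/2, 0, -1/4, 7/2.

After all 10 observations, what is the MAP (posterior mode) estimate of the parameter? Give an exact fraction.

obs 1: x=-7 → posterior Inverse-Gamma(21/2, 443/24)
obs 2: x=0 → posterior Inverse-Gamma(11, 235/12)
obs 3: x=-3/2 → posterior Inverse-Gamma(23/2, 235/12)
obs 4: x=-3/2 → posterior Inverse-Gamma(12, 235/12)
obs 5: x=-1/2 → posterior Inverse-Gamma(25/2, 241/12)
obs 6: x=0 → posterior Inverse-Gamma(13, 509/24)
obs 7: x=-3/2 → posterior Inverse-Gamma(27/2, 509/24)
obs 8: x=0 → posterior Inverse-Gamma(14, 67/3)
obs 9: x=-1/4 → posterior Inverse-Gamma(29/2, 2219/96)
obs 10: x=7/2 → posterior Inverse-Gamma(15, 3419/96)

3419/1536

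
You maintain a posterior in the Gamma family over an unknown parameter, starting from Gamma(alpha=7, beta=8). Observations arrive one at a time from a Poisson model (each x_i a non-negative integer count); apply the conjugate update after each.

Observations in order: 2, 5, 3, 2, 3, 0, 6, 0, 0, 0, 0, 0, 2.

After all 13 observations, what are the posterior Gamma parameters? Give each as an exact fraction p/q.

obs 1: x=2 → posterior Gamma(9, 9)
obs 2: x=5 → posterior Gamma(14, 10)
obs 3: x=3 → posterior Gamma(17, 11)
obs 4: x=2 → posterior Gamma(19, 12)
obs 5: x=3 → posterior Gamma(22, 13)
obs 6: x=0 → posterior Gamma(22, 14)
obs 7: x=6 → posterior Gamma(28, 15)
obs 8: x=0 → posterior Gamma(28, 16)
obs 9: x=0 → posterior Gamma(28, 17)
obs 10: x=0 → posterior Gamma(28, 18)
obs 11: x=0 → posterior Gamma(28, 19)
obs 12: x=0 → posterior Gamma(28, 20)
obs 13: x=2 → posterior Gamma(30, 21)

alpha=30, beta=21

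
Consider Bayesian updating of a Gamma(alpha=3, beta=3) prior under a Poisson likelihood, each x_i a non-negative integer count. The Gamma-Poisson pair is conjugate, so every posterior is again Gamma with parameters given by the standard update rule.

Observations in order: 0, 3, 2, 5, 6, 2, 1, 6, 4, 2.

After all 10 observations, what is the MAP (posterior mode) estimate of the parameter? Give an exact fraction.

33/13

obs 1: x=0 → posterior Gamma(3, 4)
obs 2: x=3 → posterior Gamma(6, 5)
obs 3: x=2 → posterior Gamma(8, 6)
obs 4: x=5 → posterior Gamma(13, 7)
obs 5: x=6 → posterior Gamma(19, 8)
obs 6: x=2 → posterior Gamma(21, 9)
obs 7: x=1 → posterior Gamma(22, 10)
obs 8: x=6 → posterior Gamma(28, 11)
obs 9: x=4 → posterior Gamma(32, 12)
obs 10: x=2 → posterior Gamma(34, 13)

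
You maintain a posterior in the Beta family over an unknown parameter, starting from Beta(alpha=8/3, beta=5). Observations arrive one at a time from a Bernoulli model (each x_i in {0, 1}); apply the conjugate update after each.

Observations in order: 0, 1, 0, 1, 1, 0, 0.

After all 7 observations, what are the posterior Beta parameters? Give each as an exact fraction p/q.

alpha=17/3, beta=9

obs 1: x=0 → posterior Beta(8/3, 6)
obs 2: x=1 → posterior Beta(11/3, 6)
obs 3: x=0 → posterior Beta(11/3, 7)
obs 4: x=1 → posterior Beta(14/3, 7)
obs 5: x=1 → posterior Beta(17/3, 7)
obs 6: x=0 → posterior Beta(17/3, 8)
obs 7: x=0 → posterior Beta(17/3, 9)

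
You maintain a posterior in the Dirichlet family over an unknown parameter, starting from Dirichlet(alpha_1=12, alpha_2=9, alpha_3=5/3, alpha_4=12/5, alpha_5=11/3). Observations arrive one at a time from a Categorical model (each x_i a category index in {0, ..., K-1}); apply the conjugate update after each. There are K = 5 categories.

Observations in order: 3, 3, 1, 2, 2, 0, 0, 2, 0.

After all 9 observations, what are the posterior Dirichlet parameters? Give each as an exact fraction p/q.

alpha_1=15, alpha_2=10, alpha_3=14/3, alpha_4=22/5, alpha_5=11/3

obs 1: x=3 → posterior Dirichlet(12, 9, 5/3, 17/5, 11/3)
obs 2: x=3 → posterior Dirichlet(12, 9, 5/3, 22/5, 11/3)
obs 3: x=1 → posterior Dirichlet(12, 10, 5/3, 22/5, 11/3)
obs 4: x=2 → posterior Dirichlet(12, 10, 8/3, 22/5, 11/3)
obs 5: x=2 → posterior Dirichlet(12, 10, 11/3, 22/5, 11/3)
obs 6: x=0 → posterior Dirichlet(13, 10, 11/3, 22/5, 11/3)
obs 7: x=0 → posterior Dirichlet(14, 10, 11/3, 22/5, 11/3)
obs 8: x=2 → posterior Dirichlet(14, 10, 14/3, 22/5, 11/3)
obs 9: x=0 → posterior Dirichlet(15, 10, 14/3, 22/5, 11/3)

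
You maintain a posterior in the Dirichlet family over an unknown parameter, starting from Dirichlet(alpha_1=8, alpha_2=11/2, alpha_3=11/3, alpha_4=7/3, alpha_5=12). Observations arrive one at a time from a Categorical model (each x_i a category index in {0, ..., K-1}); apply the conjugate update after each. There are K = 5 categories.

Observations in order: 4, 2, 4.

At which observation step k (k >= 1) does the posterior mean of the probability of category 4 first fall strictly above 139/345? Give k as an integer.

k = 3

obs 1: x=4 → posterior Dirichlet(8, 11/2, 11/3, 7/3, 13)
obs 2: x=2 → posterior Dirichlet(8, 11/2, 14/3, 7/3, 13)
obs 3: x=4 → posterior Dirichlet(8, 11/2, 14/3, 7/3, 14)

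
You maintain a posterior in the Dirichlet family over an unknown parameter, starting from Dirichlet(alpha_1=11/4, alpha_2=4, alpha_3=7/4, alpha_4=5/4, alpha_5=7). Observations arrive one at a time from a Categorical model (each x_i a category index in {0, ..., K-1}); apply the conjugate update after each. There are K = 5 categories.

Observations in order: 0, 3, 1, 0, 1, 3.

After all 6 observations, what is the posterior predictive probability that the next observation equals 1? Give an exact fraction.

24/91

obs 1: x=0 → posterior Dirichlet(15/4, 4, 7/4, 5/4, 7)
obs 2: x=3 → posterior Dirichlet(15/4, 4, 7/4, 9/4, 7)
obs 3: x=1 → posterior Dirichlet(15/4, 5, 7/4, 9/4, 7)
obs 4: x=0 → posterior Dirichlet(19/4, 5, 7/4, 9/4, 7)
obs 5: x=1 → posterior Dirichlet(19/4, 6, 7/4, 9/4, 7)
obs 6: x=3 → posterior Dirichlet(19/4, 6, 7/4, 13/4, 7)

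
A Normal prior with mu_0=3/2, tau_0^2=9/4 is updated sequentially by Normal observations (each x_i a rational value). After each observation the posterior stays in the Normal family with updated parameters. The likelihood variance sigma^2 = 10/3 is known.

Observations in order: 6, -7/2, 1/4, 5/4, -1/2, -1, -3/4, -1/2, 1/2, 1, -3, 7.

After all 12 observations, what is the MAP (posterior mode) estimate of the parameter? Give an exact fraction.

obs 1: x=6 → posterior Normal(222/67, 90/67)
obs 2: x=-7/2 → posterior Normal(255/188, 45/47)
obs 3: x=1/4 → posterior Normal(537/484, 90/121)
obs 4: x=5/4 → posterior Normal(42/37, 45/74)
obs 5: x=-1/2 → posterior Normal(309/350, 18/35)
obs 6: x=-1 → posterior Normal(255/404, 45/101)
obs 7: x=-3/4 → posterior Normal(429/916, 90/229)
obs 8: x=-1/2 → posterior Normal(375/1024, 45/128)
obs 9: x=1/2 → posterior Normal(429/1132, 90/283)
obs 10: x=1 → posterior Normal(537/1240, 9/31)
obs 11: x=-3 → posterior Normal(213/1348, 90/337)
obs 12: x=7 → posterior Normal(969/1456, 45/182)

969/1456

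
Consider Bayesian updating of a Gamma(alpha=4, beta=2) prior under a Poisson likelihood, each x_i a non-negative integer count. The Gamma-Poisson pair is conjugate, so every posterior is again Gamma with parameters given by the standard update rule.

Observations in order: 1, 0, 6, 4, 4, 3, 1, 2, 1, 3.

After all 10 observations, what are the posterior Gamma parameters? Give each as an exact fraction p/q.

alpha=29, beta=12

obs 1: x=1 → posterior Gamma(5, 3)
obs 2: x=0 → posterior Gamma(5, 4)
obs 3: x=6 → posterior Gamma(11, 5)
obs 4: x=4 → posterior Gamma(15, 6)
obs 5: x=4 → posterior Gamma(19, 7)
obs 6: x=3 → posterior Gamma(22, 8)
obs 7: x=1 → posterior Gamma(23, 9)
obs 8: x=2 → posterior Gamma(25, 10)
obs 9: x=1 → posterior Gamma(26, 11)
obs 10: x=3 → posterior Gamma(29, 12)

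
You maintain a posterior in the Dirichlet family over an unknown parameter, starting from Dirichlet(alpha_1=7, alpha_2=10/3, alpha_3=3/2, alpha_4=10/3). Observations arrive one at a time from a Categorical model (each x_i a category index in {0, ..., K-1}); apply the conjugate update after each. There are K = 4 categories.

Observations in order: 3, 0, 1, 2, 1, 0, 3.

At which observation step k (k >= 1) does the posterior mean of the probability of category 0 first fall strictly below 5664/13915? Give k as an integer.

k = 5

obs 1: x=3 → posterior Dirichlet(7, 10/3, 3/2, 13/3)
obs 2: x=0 → posterior Dirichlet(8, 10/3, 3/2, 13/3)
obs 3: x=1 → posterior Dirichlet(8, 13/3, 3/2, 13/3)
obs 4: x=2 → posterior Dirichlet(8, 13/3, 5/2, 13/3)
obs 5: x=1 → posterior Dirichlet(8, 16/3, 5/2, 13/3)
obs 6: x=0 → posterior Dirichlet(9, 16/3, 5/2, 13/3)
obs 7: x=3 → posterior Dirichlet(9, 16/3, 5/2, 16/3)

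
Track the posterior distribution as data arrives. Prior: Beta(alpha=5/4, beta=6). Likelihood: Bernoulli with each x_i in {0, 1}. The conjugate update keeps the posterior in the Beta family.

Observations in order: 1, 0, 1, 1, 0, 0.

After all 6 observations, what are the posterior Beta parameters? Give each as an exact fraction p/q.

alpha=17/4, beta=9

obs 1: x=1 → posterior Beta(9/4, 6)
obs 2: x=0 → posterior Beta(9/4, 7)
obs 3: x=1 → posterior Beta(13/4, 7)
obs 4: x=1 → posterior Beta(17/4, 7)
obs 5: x=0 → posterior Beta(17/4, 8)
obs 6: x=0 → posterior Beta(17/4, 9)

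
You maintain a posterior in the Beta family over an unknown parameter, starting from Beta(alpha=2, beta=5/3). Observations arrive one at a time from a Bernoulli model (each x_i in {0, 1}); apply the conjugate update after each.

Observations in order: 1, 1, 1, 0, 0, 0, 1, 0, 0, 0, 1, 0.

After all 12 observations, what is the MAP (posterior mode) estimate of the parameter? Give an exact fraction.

18/41

obs 1: x=1 → posterior Beta(3, 5/3)
obs 2: x=1 → posterior Beta(4, 5/3)
obs 3: x=1 → posterior Beta(5, 5/3)
obs 4: x=0 → posterior Beta(5, 8/3)
obs 5: x=0 → posterior Beta(5, 11/3)
obs 6: x=0 → posterior Beta(5, 14/3)
obs 7: x=1 → posterior Beta(6, 14/3)
obs 8: x=0 → posterior Beta(6, 17/3)
obs 9: x=0 → posterior Beta(6, 20/3)
obs 10: x=0 → posterior Beta(6, 23/3)
obs 11: x=1 → posterior Beta(7, 23/3)
obs 12: x=0 → posterior Beta(7, 26/3)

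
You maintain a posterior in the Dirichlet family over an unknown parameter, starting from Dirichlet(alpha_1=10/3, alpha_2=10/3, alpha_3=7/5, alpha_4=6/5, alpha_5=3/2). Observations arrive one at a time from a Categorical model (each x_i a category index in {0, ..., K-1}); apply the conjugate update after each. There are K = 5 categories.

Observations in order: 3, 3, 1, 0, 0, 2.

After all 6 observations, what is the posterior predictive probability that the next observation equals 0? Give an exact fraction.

obs 1: x=3 → posterior Dirichlet(10/3, 10/3, 7/5, 11/5, 3/2)
obs 2: x=3 → posterior Dirichlet(10/3, 10/3, 7/5, 16/5, 3/2)
obs 3: x=1 → posterior Dirichlet(10/3, 13/3, 7/5, 16/5, 3/2)
obs 4: x=0 → posterior Dirichlet(13/3, 13/3, 7/5, 16/5, 3/2)
obs 5: x=0 → posterior Dirichlet(16/3, 13/3, 7/5, 16/5, 3/2)
obs 6: x=2 → posterior Dirichlet(16/3, 13/3, 12/5, 16/5, 3/2)

160/503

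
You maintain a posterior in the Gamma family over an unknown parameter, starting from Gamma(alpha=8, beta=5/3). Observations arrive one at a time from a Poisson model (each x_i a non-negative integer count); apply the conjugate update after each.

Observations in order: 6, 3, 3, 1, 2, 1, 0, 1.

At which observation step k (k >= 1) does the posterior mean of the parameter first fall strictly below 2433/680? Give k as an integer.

obs 1: x=6 → posterior Gamma(14, 8/3)
obs 2: x=3 → posterior Gamma(17, 11/3)
obs 3: x=3 → posterior Gamma(20, 14/3)
obs 4: x=1 → posterior Gamma(21, 17/3)
obs 5: x=2 → posterior Gamma(23, 20/3)
obs 6: x=1 → posterior Gamma(24, 23/3)
obs 7: x=0 → posterior Gamma(24, 26/3)
obs 8: x=1 → posterior Gamma(25, 29/3)

k = 5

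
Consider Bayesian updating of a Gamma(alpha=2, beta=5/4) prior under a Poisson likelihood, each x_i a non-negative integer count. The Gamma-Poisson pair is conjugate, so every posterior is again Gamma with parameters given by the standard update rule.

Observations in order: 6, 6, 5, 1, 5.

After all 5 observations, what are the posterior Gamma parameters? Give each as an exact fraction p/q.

obs 1: x=6 → posterior Gamma(8, 9/4)
obs 2: x=6 → posterior Gamma(14, 13/4)
obs 3: x=5 → posterior Gamma(19, 17/4)
obs 4: x=1 → posterior Gamma(20, 21/4)
obs 5: x=5 → posterior Gamma(25, 25/4)

alpha=25, beta=25/4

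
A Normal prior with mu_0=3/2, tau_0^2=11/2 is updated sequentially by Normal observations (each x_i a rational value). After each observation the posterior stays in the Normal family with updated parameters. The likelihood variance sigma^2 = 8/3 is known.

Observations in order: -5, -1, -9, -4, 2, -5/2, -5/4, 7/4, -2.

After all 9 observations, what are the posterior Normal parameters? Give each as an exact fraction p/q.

mu_0=-669/313, tau_0^2=88/313

obs 1: x=-5 → posterior Normal(-141/49, 88/49)
obs 2: x=-1 → posterior Normal(-87/41, 44/41)
obs 3: x=-9 → posterior Normal(-471/115, 88/115)
obs 4: x=-4 → posterior Normal(-603/148, 22/37)
obs 5: x=2 → posterior Normal(-537/181, 88/181)
obs 6: x=-5/2 → posterior Normal(-1239/428, 44/107)
obs 7: x=-5/4 → posterior Normal(-2643/988, 88/247)
obs 8: x=7/4 → posterior Normal(-603/280, 11/35)
obs 9: x=-2 → posterior Normal(-669/313, 88/313)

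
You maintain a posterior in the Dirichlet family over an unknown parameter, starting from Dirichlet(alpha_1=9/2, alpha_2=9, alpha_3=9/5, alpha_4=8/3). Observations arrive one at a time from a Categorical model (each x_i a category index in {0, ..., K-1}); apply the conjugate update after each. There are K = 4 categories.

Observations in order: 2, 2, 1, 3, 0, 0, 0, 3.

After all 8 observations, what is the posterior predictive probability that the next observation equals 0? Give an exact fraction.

225/779

obs 1: x=2 → posterior Dirichlet(9/2, 9, 14/5, 8/3)
obs 2: x=2 → posterior Dirichlet(9/2, 9, 19/5, 8/3)
obs 3: x=1 → posterior Dirichlet(9/2, 10, 19/5, 8/3)
obs 4: x=3 → posterior Dirichlet(9/2, 10, 19/5, 11/3)
obs 5: x=0 → posterior Dirichlet(11/2, 10, 19/5, 11/3)
obs 6: x=0 → posterior Dirichlet(13/2, 10, 19/5, 11/3)
obs 7: x=0 → posterior Dirichlet(15/2, 10, 19/5, 11/3)
obs 8: x=3 → posterior Dirichlet(15/2, 10, 19/5, 14/3)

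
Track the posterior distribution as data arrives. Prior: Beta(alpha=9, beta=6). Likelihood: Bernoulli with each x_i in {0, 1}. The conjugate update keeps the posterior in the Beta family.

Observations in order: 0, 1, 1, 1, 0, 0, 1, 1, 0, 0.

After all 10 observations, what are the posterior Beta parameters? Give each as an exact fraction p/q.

obs 1: x=0 → posterior Beta(9, 7)
obs 2: x=1 → posterior Beta(10, 7)
obs 3: x=1 → posterior Beta(11, 7)
obs 4: x=1 → posterior Beta(12, 7)
obs 5: x=0 → posterior Beta(12, 8)
obs 6: x=0 → posterior Beta(12, 9)
obs 7: x=1 → posterior Beta(13, 9)
obs 8: x=1 → posterior Beta(14, 9)
obs 9: x=0 → posterior Beta(14, 10)
obs 10: x=0 → posterior Beta(14, 11)

alpha=14, beta=11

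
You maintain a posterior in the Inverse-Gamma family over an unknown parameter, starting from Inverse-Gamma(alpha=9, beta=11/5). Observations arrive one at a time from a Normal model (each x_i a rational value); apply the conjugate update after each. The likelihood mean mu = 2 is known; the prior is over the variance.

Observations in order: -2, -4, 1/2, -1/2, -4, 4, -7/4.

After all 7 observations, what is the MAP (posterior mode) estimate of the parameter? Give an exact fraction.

obs 1: x=-2 → posterior Inverse-Gamma(19/2, 51/5)
obs 2: x=-4 → posterior Inverse-Gamma(10, 141/5)
obs 3: x=1/2 → posterior Inverse-Gamma(21/2, 1173/40)
obs 4: x=-1/2 → posterior Inverse-Gamma(11, 649/20)
obs 5: x=-4 → posterior Inverse-Gamma(23/2, 1009/20)
obs 6: x=4 → posterior Inverse-Gamma(12, 1049/20)
obs 7: x=-7/4 → posterior Inverse-Gamma(25/2, 9517/160)

9517/2160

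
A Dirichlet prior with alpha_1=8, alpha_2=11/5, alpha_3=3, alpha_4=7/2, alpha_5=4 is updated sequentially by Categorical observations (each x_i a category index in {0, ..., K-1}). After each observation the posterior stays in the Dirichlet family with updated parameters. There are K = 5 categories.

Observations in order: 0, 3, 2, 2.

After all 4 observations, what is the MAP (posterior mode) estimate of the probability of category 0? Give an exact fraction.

80/197

obs 1: x=0 → posterior Dirichlet(9, 11/5, 3, 7/2, 4)
obs 2: x=3 → posterior Dirichlet(9, 11/5, 3, 9/2, 4)
obs 3: x=2 → posterior Dirichlet(9, 11/5, 4, 9/2, 4)
obs 4: x=2 → posterior Dirichlet(9, 11/5, 5, 9/2, 4)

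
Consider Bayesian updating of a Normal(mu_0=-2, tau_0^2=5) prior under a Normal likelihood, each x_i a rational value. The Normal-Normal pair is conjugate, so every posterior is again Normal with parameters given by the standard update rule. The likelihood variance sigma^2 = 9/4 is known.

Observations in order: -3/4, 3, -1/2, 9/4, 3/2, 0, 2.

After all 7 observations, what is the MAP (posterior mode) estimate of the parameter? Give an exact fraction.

obs 1: x=-3/4 → posterior Normal(-33/29, 45/29)
obs 2: x=3 → posterior Normal(27/49, 45/49)
obs 3: x=-1/2 → posterior Normal(17/69, 15/23)
obs 4: x=9/4 → posterior Normal(62/89, 45/89)
obs 5: x=3/2 → posterior Normal(92/109, 45/109)
obs 6: x=0 → posterior Normal(92/129, 15/43)
obs 7: x=2 → posterior Normal(132/149, 45/149)

132/149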